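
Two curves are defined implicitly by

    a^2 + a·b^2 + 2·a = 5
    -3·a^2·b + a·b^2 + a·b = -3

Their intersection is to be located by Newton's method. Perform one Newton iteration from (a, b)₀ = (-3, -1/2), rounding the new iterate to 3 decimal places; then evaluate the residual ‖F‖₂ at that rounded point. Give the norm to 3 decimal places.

At (-3, -1/2): F = (-2.750, 17.250).
Jacobian J = [[2·a + b^2 + 2, 2·a·b], [-6·a·b + b^2 + b, -3·a^2 + 2·a·b + a]].
At the point, J = [[-3.750, 3.000], [-9.250, -27.000]] (det J = 129.000).
Solving J·Δ = −F gives Δ = (-0.174, 0.699).
Then the next iterate is (a, b)₁ = (-3.174, 0.199).
Re-evaluating at (-3.174, 0.199): F = (-1.39942, -3.77166), so ‖F‖₂ = 4.023.

4.023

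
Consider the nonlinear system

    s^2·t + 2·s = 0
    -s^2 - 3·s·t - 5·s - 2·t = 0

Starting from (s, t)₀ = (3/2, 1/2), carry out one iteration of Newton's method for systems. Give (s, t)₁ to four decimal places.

At (3/2, 1/2): F = (4.1250, -13.0000).
Jacobian J = [[2·s·t + 2, s^2], [-2·s - 3·t - 5, -3·s - 2]].
At the point, J = [[3.5000, 2.2500], [-9.5000, -6.5000]] (det J = -1.3750).
Solving J·Δ = −F gives Δ = (1.7727, -4.5909).
Then the next iterate is (s, t)₁ = (3.2727, -4.0909).

(3.2727, -4.0909)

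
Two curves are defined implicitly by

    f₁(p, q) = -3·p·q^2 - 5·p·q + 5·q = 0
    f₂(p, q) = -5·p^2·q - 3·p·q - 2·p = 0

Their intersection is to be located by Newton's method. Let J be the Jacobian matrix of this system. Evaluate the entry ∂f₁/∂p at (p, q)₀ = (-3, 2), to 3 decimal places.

-22.000

∂f₁/∂p = -3·q^2 - 5·q.
At (-3, 2) this is -22.000.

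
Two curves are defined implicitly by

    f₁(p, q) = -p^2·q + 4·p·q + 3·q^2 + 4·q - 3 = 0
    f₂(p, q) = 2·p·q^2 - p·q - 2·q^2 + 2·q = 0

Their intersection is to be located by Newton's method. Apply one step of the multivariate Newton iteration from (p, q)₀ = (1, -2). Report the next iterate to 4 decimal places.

(1.3261, -3.2609)

At (1, -2): F = (-5.0000, -2.0000).
Jacobian J = [[-2·p·q + 4·q, -p^2 + 4·p + 6·q + 4], [2·q^2 - q, 4·p·q - p - 4·q + 2]].
At the point, J = [[-4.0000, -5.0000], [10.0000, 1.0000]] (det J = 46.0000).
Solving J·Δ = −F gives Δ = (0.3261, -1.2609).
Then the next iterate is (p, q)₁ = (1.3261, -3.2609).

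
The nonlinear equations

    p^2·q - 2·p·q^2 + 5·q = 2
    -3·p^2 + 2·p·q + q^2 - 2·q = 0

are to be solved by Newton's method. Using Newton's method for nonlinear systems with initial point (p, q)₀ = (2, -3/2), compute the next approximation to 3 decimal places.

At (2, -3/2): F = (-24.500, -12.750).
Jacobian J = [[2·p·q - 2·q^2, p^2 - 4·p·q + 5], [-6·p + 2·q, 2·p + 2·q - 2]].
At the point, J = [[-10.500, 21.000], [-15.000, -1.000]] (det J = 325.500).
Solving J·Δ = −F gives Δ = (-0.898, 0.718).
Then the next iterate is (p, q)₁ = (1.102, -0.782).

(1.102, -0.782)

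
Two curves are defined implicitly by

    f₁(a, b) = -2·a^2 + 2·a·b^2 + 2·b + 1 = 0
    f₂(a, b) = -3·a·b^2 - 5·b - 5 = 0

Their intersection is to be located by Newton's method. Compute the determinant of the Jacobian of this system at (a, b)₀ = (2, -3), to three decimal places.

-284.000

J = [[-4·a + 2·b^2, 4·a·b + 2], [-3·b^2, -6·a·b - 5]].
At the point, J = [[10.000, -22.000], [-27.000, 31.000]].
det J = -284.000.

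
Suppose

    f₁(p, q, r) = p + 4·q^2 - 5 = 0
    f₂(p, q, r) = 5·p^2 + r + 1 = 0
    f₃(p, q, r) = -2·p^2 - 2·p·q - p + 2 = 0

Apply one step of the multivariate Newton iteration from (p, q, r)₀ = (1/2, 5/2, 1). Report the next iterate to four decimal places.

At (1/2, 5/2, 1): F = (20.5000, 3.2500, -1.5000).
Jacobian J = [[1, 8·q, 0], [10·p, 0, 1], [-4·p - 2·q - 1, -2·p, 0]].
At the point, J = [[1.0000, 20.0000, 0.0000], [5.0000, 0.0000, 1.0000], [-8.0000, -1.0000, 0.0000]] (det J = -159.0000).
Solving J·Δ = −F gives Δ = (-0.0597, -1.0220, -2.9513).
Then the next iterate is (p, q, r)₁ = (0.4403, 1.4780, -1.9513).

(0.4403, 1.4780, -1.9513)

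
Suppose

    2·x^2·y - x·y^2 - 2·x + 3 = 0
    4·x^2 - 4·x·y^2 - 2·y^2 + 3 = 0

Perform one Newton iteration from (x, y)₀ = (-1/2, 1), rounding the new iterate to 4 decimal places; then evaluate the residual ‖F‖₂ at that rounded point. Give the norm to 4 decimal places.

3.6683

At (-1/2, 1): F = (5.0000, 4.0000).
Jacobian J = [[4·x·y - y^2 - 2, 2·x^2 - 2·x·y], [8·x - 4·y^2, -8·x·y - 4·y]].
At the point, J = [[-5.0000, 1.5000], [-8.0000, 0.0000]] (det J = 12.0000).
Solving J·Δ = −F gives Δ = (0.5000, -1.6667).
Then the next iterate is (x, y)₁ = (0.0000, -0.6667).
Re-evaluating at (0.0000, -0.6667): F = (3.0000, 2.111022), so ‖F‖₂ = 3.6683.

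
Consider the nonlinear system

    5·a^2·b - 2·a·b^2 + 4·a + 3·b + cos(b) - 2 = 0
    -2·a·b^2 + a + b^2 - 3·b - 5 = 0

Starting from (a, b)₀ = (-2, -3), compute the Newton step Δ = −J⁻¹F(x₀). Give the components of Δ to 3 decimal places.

At (-2, -3): F = (-43.98999, 47.000).
Jacobian J = [[10·a·b - 2·b^2 + 4, 5·a^2 - 4·a·b - sin(b) + 3], [-2·b^2 + 1, -4·a·b + 2·b - 3]].
At the point, J = [[46.000, -0.85888], [-17.000, -33.000]] (det J = -1532.60096).
Solving J·Δ = −F gives Δ = (0.974, 0.923).

(0.974, 0.923)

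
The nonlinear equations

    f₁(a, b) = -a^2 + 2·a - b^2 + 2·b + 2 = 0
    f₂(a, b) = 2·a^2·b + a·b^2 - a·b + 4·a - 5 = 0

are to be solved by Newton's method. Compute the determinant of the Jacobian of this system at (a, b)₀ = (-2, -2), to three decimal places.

J = [[-2·a + 2, -2·b + 2], [4·a·b + b^2 - b + 4, 2·a^2 + 2·a·b - a]].
At the point, J = [[6.000, 6.000], [26.000, 18.000]].
det J = -48.000.

-48.000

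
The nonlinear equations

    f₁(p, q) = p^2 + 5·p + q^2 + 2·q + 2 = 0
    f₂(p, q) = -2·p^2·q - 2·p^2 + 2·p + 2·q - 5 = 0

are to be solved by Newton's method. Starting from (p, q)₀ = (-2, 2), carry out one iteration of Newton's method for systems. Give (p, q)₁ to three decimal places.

(-1.074, 1.179)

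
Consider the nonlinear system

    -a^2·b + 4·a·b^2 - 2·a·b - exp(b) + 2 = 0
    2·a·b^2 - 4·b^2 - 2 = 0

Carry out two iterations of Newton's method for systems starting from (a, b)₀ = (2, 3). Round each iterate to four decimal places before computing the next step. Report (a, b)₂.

(2.5404, 1.2193)

At (2, 3): F = (29.914463, -2.0000).
Jacobian J = [[-2·a·b + 4·b^2 - 2·b, -a^2 + 8·a·b - 2·a - exp(b)], [2·b^2, 4·a·b - 8·b]].
At the point, J = [[18.0000, 19.914463], [18.0000, 0.0000]] (det J = -358.460335).
Solving J·Δ = −F gives Δ = (0.1111, -1.6026).
Then the next iterate is (a, b)₁ = (2.1111, 1.3974).
Round to (2.1111, 1.3974) and repeat: F = (2.316980, -1.566104), J = [[-0.883995, 10.876796], [3.905454, 0.621005]].
Δ = (0.4293, -0.1781), so (a, b)₂ = (2.5404, 1.2193).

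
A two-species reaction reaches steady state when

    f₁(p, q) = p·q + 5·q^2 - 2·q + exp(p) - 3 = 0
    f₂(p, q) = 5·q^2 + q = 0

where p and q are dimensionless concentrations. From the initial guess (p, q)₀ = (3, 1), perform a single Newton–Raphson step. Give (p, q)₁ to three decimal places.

(2.190, 0.455)

At (3, 1): F = (23.08554, 6.000).
Jacobian J = [[q + exp(p), p + 10·q - 2], [0, 10·q + 1]].
At the point, J = [[21.08554, 11.000], [0.000, 11.000]] (det J = 231.94091).
Solving J·Δ = −F gives Δ = (-0.810, -0.545).
Then the next iterate is (p, q)₁ = (2.190, 0.455).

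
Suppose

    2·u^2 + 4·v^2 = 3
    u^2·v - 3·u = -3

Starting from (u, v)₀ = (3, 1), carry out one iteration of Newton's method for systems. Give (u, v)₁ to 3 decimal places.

At (3, 1): F = (19.000, 3.000).
Jacobian J = [[4·u, 8·v], [2·u·v - 3, u^2]].
At the point, J = [[12.000, 8.000], [3.000, 9.000]] (det J = 84.000).
Solving J·Δ = −F gives Δ = (-1.750, 0.250).
Then the next iterate is (u, v)₁ = (1.250, 1.250).

(1.250, 1.250)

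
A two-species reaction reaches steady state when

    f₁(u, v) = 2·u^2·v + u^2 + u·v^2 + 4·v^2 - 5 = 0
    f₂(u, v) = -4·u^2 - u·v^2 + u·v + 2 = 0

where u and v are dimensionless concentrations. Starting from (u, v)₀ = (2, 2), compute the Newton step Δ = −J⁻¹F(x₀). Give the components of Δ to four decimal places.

(-0.7917, -0.6250)

At (2, 2): F = (39.0000, -18.0000).
Jacobian J = [[4·u·v + 2·u + v^2, 2·u^2 + 2·u·v + 8·v], [-8·u - v^2 + v, -2·u·v + u]].
At the point, J = [[24.0000, 32.0000], [-18.0000, -6.0000]] (det J = 432.0000).
Solving J·Δ = −F gives Δ = (-0.7917, -0.6250).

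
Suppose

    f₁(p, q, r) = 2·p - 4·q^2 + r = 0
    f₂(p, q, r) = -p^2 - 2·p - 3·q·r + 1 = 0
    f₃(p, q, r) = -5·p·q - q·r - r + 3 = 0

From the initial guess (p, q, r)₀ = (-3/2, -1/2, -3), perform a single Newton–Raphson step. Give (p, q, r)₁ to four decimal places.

(1.4613, -1.1092, 0.5141)

At (-3/2, -1/2, -3): F = (-7.0000, -2.7500, 0.7500).
Jacobian J = [[2, -8·q, 1], [-2·p - 2, -3·r, -3·q], [-5·q, -5·p - r, -q - 1]].
At the point, J = [[2.0000, 4.0000, 1.0000], [1.0000, 9.0000, 1.5000], [2.5000, 10.5000, -0.5000]] (det J = -35.5000).
Solving J·Δ = −F gives Δ = (2.9613, -0.6092, 3.5141).
Then the next iterate is (p, q, r)₁ = (1.4613, -1.1092, 0.5141).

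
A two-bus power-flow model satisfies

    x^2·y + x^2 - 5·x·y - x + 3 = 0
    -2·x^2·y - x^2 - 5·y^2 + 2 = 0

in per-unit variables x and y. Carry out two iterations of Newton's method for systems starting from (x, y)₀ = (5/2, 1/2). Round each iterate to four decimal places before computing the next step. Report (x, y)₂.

(0.7232, 0.5576)

At (5/2, 1/2): F = (3.6250, -11.7500).
Jacobian J = [[2·x·y + 2·x - 5·y - 1, x^2 - 5·x], [-4·x·y - 2·x, -2·x^2 - 10·y]].
At the point, J = [[4.0000, -6.2500], [-10.0000, -17.5000]] (det J = -132.5000).
Solving J·Δ = −F gives Δ = (-1.0330, -0.0811).
Then the next iterate is (x, y)₁ = (1.4670, 0.4189).
Round to (1.4670, 0.4189) and repeat: F = (1.513968, -2.832495), J = [[1.068553, -5.182911], [-5.392105, -8.493178]].
Δ = (-0.7438, 0.1387), so (x, y)₂ = (0.7232, 0.5576).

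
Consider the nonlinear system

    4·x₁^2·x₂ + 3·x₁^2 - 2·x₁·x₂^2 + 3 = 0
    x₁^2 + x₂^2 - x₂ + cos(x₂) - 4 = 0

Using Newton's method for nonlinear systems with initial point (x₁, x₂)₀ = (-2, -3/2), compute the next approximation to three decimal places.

(-4.344, 2.896)

At (-2, -3/2): F = (0.000, 3.82074).
Jacobian J = [[8·x₁·x₂ + 6·x₁ - 2·x₂^2, 4·x₁^2 - 4·x₁·x₂], [2·x₁, 2·x₂ - sin(x₂) - 1]].
At the point, J = [[7.500, 4.000], [-4.000, -3.00251]] (det J = -6.51879).
Solving J·Δ = −F gives Δ = (-2.344, 4.396).
Then the next iterate is (x₁, x₂)₁ = (-4.344, 2.896).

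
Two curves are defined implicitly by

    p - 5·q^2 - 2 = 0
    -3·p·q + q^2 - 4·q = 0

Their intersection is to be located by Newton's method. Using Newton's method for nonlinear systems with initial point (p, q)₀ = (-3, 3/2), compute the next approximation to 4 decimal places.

(-2.7269, 0.4349)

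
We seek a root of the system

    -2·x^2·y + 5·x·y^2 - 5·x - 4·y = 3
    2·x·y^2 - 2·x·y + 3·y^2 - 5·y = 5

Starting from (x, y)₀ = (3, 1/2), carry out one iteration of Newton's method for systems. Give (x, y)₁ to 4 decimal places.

(3.4531, -3.7383)

At (3, 1/2): F = (-25.2500, -8.2500).
Jacobian J = [[-4·x·y + 5·y^2 - 5, -2·x^2 + 10·x·y - 4], [2·y^2 - 2·y, 4·x·y - 2·x + 6·y - 5]].
At the point, J = [[-9.7500, -7.0000], [-0.5000, -2.0000]] (det J = 16.0000).
Solving J·Δ = −F gives Δ = (0.4531, -4.2383).
Then the next iterate is (x, y)₁ = (3.4531, -3.7383).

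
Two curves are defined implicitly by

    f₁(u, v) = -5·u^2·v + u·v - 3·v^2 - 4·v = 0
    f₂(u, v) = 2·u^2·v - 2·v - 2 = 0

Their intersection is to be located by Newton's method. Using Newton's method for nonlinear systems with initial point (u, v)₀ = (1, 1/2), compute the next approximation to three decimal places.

(2.000, -0.341)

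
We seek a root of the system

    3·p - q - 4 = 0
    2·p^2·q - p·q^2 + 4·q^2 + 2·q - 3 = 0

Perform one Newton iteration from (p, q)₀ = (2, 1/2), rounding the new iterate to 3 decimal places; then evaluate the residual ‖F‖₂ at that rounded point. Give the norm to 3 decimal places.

At (2, 1/2): F = (1.500, 2.500).
Jacobian J = [[3, -1], [4·p·q - q^2, 2·p^2 - 2·p·q + 8·q + 2]].
At the point, J = [[3.000, -1.000], [3.750, 12.000]] (det J = 39.750).
Solving J·Δ = −F gives Δ = (-0.516, -0.047).
Then the next iterate is (p, q)₁ = (1.484, 0.453).
Re-evaluating at (1.484, 0.453): F = (-0.001, 0.41755), so ‖F‖₂ = 0.418.

0.418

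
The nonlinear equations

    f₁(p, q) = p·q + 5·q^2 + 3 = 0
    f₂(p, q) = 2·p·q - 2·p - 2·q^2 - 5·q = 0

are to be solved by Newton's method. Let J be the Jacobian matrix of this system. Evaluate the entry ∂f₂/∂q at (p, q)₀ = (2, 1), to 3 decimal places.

-5.000

∂f₂/∂q = 2·p - 4·q - 5.
At (2, 1) this is -5.000.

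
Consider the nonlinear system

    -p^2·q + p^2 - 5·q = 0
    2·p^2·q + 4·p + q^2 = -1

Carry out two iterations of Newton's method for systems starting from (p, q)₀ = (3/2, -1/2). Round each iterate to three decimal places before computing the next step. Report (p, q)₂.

(-0.482, -0.196)

At (3/2, -1/2): F = (5.875, 5.000).
Jacobian J = [[-2·p·q + 2·p, -p^2 - 5], [4·p·q + 4, 2·p^2 + 2·q]].
At the point, J = [[4.500, -7.250], [1.000, 3.500]] (det J = 23.000).
Solving J·Δ = −F gives Δ = (-2.470, -0.723).
Then the next iterate is (p, q)₁ = (-0.970, -1.223).
Round to (-0.970, -1.223) and repeat: F = (8.20662, -3.68571), J = [[-4.31262, -5.94090], [8.74524, -0.56420]].
Δ = (0.488, 1.027), so (p, q)₂ = (-0.482, -0.196).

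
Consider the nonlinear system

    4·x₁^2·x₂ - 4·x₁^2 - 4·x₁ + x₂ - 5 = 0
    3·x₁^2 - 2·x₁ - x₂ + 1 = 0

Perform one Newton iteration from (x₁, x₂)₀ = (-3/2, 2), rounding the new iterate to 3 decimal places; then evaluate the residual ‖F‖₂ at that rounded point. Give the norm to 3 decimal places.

2.772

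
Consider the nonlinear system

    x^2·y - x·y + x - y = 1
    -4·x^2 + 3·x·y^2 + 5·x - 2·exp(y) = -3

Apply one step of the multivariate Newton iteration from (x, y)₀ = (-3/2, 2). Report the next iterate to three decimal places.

At (-3/2, 2): F = (3.000, -46.27811).
Jacobian J = [[2·x·y - y + 1, x^2 - x - 1], [-8·x + 3·y^2 + 5, 6·x·y - 2·exp(y)]].
At the point, J = [[-7.000, 2.750], [29.000, -32.77811]] (det J = 149.69679).
Solving J·Δ = −F gives Δ = (-0.193, -1.583).
Then the next iterate is (x, y)₁ = (-1.693, 0.417).

(-1.693, 0.417)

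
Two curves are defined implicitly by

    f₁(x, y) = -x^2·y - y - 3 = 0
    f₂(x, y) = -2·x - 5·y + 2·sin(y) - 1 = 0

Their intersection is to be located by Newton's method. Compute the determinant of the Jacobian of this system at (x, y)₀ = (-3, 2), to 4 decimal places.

J = [[-2·x·y, -x^2 - 1], [-2, 2·cos(y) - 5]].
At the point, J = [[12.0000, -10.0000], [-2.0000, -5.832294]].
det J = -89.9875.

-89.9875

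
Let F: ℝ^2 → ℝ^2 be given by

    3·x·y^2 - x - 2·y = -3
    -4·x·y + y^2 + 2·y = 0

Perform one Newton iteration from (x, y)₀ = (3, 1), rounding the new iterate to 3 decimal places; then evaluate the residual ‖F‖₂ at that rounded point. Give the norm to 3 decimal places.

2.861

At (3, 1): F = (7.000, -9.000).
Jacobian J = [[3·y^2 - 1, 6·x·y - 2], [-4·y, -4·x + 2·y + 2]].
At the point, J = [[2.000, 16.000], [-4.000, -8.000]] (det J = 48.000).
Solving J·Δ = −F gives Δ = (-1.833, -0.208).
Then the next iterate is (x, y)₁ = (1.167, 0.792).
Re-evaluating at (1.167, 0.792): F = (2.44505, -1.48579), so ‖F‖₂ = 2.861.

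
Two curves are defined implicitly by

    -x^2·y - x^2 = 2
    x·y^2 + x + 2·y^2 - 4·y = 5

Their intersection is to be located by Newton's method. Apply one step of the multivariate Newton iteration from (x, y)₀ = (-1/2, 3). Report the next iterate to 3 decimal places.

At (-1/2, 3): F = (-3.000, -4.000).
Jacobian J = [[-2·x·y - 2·x, -x^2], [y^2 + 1, 2·x·y + 4·y - 4]].
At the point, J = [[4.000, -0.250], [10.000, 5.000]] (det J = 22.500).
Solving J·Δ = −F gives Δ = (0.711, -0.622).
Then the next iterate is (x, y)₁ = (0.211, 2.378).

(0.211, 2.378)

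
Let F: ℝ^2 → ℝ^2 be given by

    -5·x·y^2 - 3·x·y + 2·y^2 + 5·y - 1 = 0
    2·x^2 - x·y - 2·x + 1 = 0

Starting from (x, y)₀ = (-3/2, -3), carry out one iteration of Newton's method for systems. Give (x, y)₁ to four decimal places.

(-0.5600, -2.5334)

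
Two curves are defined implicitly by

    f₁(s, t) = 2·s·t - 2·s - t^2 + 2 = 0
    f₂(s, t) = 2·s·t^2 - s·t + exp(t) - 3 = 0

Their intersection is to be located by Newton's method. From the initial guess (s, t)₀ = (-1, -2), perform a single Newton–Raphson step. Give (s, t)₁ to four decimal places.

(-0.1676, -1.5029)

At (-1, -2): F = (4.0000, -12.864665).
Jacobian J = [[2·t - 2, 2·s - 2·t], [2·t^2 - t, 4·s·t - s + exp(t)]].
At the point, J = [[-6.0000, 2.0000], [10.0000, 9.135335]] (det J = -74.812012).
Solving J·Δ = −F gives Δ = (0.8324, 0.4971).
Then the next iterate is (s, t)₁ = (-0.1676, -1.5029).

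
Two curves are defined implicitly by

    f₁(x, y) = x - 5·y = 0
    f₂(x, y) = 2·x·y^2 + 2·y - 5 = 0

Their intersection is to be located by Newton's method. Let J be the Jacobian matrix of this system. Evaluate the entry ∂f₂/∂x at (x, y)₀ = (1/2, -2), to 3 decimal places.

8.000

∂f₂/∂x = 2·y^2.
At (1/2, -2) this is 8.000.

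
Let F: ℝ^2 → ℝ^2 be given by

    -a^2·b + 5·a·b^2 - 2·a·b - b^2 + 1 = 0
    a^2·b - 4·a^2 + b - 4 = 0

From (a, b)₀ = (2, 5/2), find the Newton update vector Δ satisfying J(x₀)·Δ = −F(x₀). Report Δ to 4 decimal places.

(-1.5293, -0.3351)

At (2, 5/2): F = (37.2500, -7.5000).
Jacobian J = [[-2·a·b + 5·b^2 - 2·b, -a^2 + 10·a·b - 2·a - 2·b], [2·a·b - 8·a, a^2 + 1]].
At the point, J = [[16.2500, 37.0000], [-6.0000, 5.0000]] (det J = 303.2500).
Solving J·Δ = −F gives Δ = (-1.5293, -0.3351).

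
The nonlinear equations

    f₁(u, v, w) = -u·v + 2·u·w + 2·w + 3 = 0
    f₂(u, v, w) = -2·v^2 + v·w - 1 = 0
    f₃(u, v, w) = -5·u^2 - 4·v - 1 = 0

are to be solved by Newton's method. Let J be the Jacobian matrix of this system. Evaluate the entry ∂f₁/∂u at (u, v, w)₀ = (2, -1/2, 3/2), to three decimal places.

3.500

∂f₁/∂u = -v + 2·w.
At (2, -1/2, 3/2) this is 3.500.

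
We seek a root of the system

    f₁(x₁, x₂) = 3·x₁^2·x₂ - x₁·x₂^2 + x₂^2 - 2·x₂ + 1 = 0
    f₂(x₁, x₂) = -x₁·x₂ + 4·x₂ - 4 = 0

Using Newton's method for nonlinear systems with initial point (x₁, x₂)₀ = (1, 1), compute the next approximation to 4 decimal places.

At (1, 1): F = (2.0000, -1.0000).
Jacobian J = [[6·x₁·x₂ - x₂^2, 3·x₁^2 - 2·x₁·x₂ + 2·x₂ - 2], [-x₂, -x₁ + 4]].
At the point, J = [[5.0000, 1.0000], [-1.0000, 3.0000]] (det J = 16.0000).
Solving J·Δ = −F gives Δ = (-0.4375, 0.1875).
Then the next iterate is (x₁, x₂)₁ = (0.5625, 1.1875).

(0.5625, 1.1875)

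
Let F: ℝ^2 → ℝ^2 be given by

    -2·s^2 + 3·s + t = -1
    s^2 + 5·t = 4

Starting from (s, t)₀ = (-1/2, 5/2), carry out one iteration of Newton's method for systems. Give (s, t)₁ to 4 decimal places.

(-0.4519, 0.7596)

At (-1/2, 5/2): F = (1.5000, 8.7500).
Jacobian J = [[-4·s + 3, 1], [2·s, 5]].
At the point, J = [[5.0000, 1.0000], [-1.0000, 5.0000]] (det J = 26.0000).
Solving J·Δ = −F gives Δ = (0.0481, -1.7404).
Then the next iterate is (s, t)₁ = (-0.4519, 0.7596).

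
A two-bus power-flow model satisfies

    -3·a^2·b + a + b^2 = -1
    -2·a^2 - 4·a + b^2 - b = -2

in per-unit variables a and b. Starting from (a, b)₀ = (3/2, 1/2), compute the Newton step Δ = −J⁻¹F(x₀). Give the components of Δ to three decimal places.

(-0.875, 0.424)

At (3/2, 1/2): F = (-0.625, -8.750).
Jacobian J = [[-6·a·b + 1, -3·a^2 + 2·b], [-4·a - 4, 2·b - 1]].
At the point, J = [[-3.500, -5.750], [-10.000, 0.000]] (det J = -57.500).
Solving J·Δ = −F gives Δ = (-0.875, 0.424).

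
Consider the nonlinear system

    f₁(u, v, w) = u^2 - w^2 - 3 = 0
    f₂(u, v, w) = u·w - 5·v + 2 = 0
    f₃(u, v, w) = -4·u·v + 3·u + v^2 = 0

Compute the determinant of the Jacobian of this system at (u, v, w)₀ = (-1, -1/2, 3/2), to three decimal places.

J = [[2·u, 0, -2·w], [w, -5, u], [-4·v + 3, -4·u + 2·v, 0]].
At the point, J = [[-2.000, 0.000, -3.000], [1.500, -5.000, -1.000], [5.000, 3.000, 0.000]].
det J = -94.500.

-94.500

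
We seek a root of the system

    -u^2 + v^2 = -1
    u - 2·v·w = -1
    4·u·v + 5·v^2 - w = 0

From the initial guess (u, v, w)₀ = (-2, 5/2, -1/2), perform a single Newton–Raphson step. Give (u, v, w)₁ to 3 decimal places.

(-1.854, 1.734, -0.324)

At (-2, 5/2, -1/2): F = (3.250, 1.500, 11.750).
Jacobian J = [[-2·u, 2·v, 0], [1, -2·w, -2·v], [4·v, 4·u + 10·v, -1]].
At the point, J = [[4.000, 5.000, 0.000], [1.000, 1.000, -5.000], [10.000, 17.000, -1.000]] (det J = 91.000).
Solving J·Δ = −F gives Δ = (0.146, -0.766, 0.176).
Then the next iterate is (u, v, w)₁ = (-1.854, 1.734, -0.324).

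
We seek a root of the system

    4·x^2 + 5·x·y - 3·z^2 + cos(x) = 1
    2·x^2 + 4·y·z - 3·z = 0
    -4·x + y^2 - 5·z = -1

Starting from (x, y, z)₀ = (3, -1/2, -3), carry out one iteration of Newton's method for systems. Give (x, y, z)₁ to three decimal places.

(1.105, -0.642, -0.606)

At (3, -1/2, -3): F = (-0.48999, 33.000, 4.250).
Jacobian J = [[8·x + 5·y - sin(x), 5·x, -6·z], [4·x, 4·z, 4·y - 3], [-4, 2·y, -5]].
At the point, J = [[21.35888, 15.000, 18.000], [12.000, -12.000, -5.000], [-4.000, -1.000, -5.000]] (det J = 1294.73840).
Solving J·Δ = −F gives Δ = (-1.895, -0.142, 2.394).
Then the next iterate is (x, y, z)₁ = (1.105, -0.642, -0.606).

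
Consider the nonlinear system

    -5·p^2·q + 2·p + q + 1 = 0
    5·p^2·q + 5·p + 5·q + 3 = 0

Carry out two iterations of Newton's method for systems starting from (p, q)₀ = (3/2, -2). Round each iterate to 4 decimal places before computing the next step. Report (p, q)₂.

(0.4795, -1.2261)

At (3/2, -2): F = (24.5000, -22.0000).
Jacobian J = [[-10·p·q + 2, -5·p^2 + 1], [10·p·q + 5, 5·p^2 + 5]].
At the point, J = [[32.0000, -10.2500], [-25.0000, 16.2500]] (det J = 263.7500).
Solving J·Δ = −F gives Δ = (-0.6545, 0.3469).
Then the next iterate is (p, q)₁ = (0.8455, -1.6531).
Round to (0.8455, -1.6531) and repeat: F = (6.946660, -6.946760), J = [[15.976961, -2.574351], [-8.976961, 8.574351]].
Δ = (-0.3660, 0.4270), so (p, q)₂ = (0.4795, -1.2261).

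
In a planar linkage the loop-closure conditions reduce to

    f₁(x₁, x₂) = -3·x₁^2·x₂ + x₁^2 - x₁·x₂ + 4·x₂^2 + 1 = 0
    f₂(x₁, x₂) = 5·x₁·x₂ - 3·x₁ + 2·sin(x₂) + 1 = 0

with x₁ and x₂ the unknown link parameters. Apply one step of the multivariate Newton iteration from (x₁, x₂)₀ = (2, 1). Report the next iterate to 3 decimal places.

At (2, 1): F = (-5.000, 6.68294).
Jacobian J = [[-6·x₁·x₂ + 2·x₁ - x₂, -3·x₁^2 - x₁ + 8·x₂], [5·x₂ - 3, 5·x₁ + 2·cos(x₂)]].
At the point, J = [[-9.000, -6.000], [2.000, 11.08060]] (det J = -87.72544).
Solving J·Δ = −F gives Δ = (-0.174, -0.572).
Then the next iterate is (x₁, x₂)₁ = (1.826, 0.428).

(1.826, 0.428)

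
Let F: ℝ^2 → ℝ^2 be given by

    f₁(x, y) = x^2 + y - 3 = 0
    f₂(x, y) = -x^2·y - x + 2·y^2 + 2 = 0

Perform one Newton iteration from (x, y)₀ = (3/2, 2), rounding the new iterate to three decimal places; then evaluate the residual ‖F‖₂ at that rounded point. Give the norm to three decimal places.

At (3/2, 2): F = (1.250, 4.000).
Jacobian J = [[2·x, 1], [-2·x·y - 1, -x^2 + 4·y]].
At the point, J = [[3.000, 1.000], [-7.000, 5.750]] (det J = 24.250).
Solving J·Δ = −F gives Δ = (-0.131, -0.856).
Then the next iterate is (x, y)₁ = (1.369, 1.144).
Re-evaluating at (1.369, 1.144): F = (0.01816, 1.10443), so ‖F‖₂ = 1.105.

1.105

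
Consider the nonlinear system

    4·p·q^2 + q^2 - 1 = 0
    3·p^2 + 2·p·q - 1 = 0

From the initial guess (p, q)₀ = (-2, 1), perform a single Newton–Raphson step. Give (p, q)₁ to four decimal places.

At (-2, 1): F = (-8.0000, 7.0000).
Jacobian J = [[4·q^2, 8·p·q + 2·q], [6·p + 2·q, 2·p]].
At the point, J = [[4.0000, -14.0000], [-10.0000, -4.0000]] (det J = -156.0000).
Solving J·Δ = −F gives Δ = (0.8333, -0.3333).
Then the next iterate is (p, q)₁ = (-1.1667, 0.6667).

(-1.1667, 0.6667)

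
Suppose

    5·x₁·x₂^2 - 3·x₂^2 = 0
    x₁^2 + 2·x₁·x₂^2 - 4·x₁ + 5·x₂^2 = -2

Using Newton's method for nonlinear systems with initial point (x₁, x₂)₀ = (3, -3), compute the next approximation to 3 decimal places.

(2.953, -1.529)

At (3, -3): F = (108.000, 98.000).
Jacobian J = [[5·x₂^2, 10·x₁·x₂ - 6·x₂], [2·x₁ + 2·x₂^2 - 4, 4·x₁·x₂ + 10·x₂]].
At the point, J = [[45.000, -72.000], [20.000, -66.000]] (det J = -1530.000).
Solving J·Δ = −F gives Δ = (-0.047, 1.471).
Then the next iterate is (x₁, x₂)₁ = (2.953, -1.529).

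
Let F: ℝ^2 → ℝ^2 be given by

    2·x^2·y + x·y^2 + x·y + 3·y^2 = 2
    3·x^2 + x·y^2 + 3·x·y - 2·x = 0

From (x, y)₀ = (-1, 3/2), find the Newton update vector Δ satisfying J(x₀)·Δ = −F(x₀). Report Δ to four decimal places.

At (-1, 3/2): F = (4.0000, -1.7500).
Jacobian J = [[4·x·y + y^2 + y, 2·x^2 + 2·x·y + x + 6·y], [6·x + y^2 + 3·y - 2, 2·x·y + 3·x]].
At the point, J = [[-2.2500, 7.0000], [-1.2500, -6.0000]] (det J = 22.2500).
Solving J·Δ = −F gives Δ = (0.5281, -0.4017).

(0.5281, -0.4017)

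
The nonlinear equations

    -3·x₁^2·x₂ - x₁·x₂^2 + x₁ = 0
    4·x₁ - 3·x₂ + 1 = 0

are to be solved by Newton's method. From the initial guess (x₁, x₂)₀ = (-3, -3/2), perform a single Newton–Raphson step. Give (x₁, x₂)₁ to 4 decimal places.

At (-3, -3/2): F = (44.2500, -6.5000).
Jacobian J = [[-6·x₁·x₂ - x₂^2 + 1, -3·x₁^2 - 2·x₁·x₂], [4, -3]].
At the point, J = [[-28.2500, -36.0000], [4.0000, -3.0000]] (det J = 228.7500).
Solving J·Δ = −F gives Δ = (1.6033, -0.0290).
Then the next iterate is (x₁, x₂)₁ = (-1.3967, -1.5290).

(-1.3967, -1.5290)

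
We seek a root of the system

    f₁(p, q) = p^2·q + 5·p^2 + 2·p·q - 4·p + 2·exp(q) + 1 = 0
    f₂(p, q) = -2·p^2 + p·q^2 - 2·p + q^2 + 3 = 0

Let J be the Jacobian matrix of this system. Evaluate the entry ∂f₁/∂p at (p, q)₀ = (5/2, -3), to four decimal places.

0.0000

∂f₁/∂p = 2·p·q + 10·p + 2·q - 4.
At (5/2, -3) this is 0.0000.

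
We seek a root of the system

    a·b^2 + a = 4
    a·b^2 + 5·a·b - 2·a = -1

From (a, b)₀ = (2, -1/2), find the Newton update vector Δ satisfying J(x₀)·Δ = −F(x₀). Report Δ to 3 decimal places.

(18.000, 10.500)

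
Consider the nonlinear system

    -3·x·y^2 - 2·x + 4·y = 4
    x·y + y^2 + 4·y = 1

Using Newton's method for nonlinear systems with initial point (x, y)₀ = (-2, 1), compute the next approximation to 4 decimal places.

At (-2, 1): F = (10.0000, 2.0000).
Jacobian J = [[-3·y^2 - 2, -6·x·y + 4], [y, x + 2·y + 4]].
At the point, J = [[-5.0000, 16.0000], [1.0000, 4.0000]] (det J = -36.0000).
Solving J·Δ = −F gives Δ = (0.2222, -0.5556).
Then the next iterate is (x, y)₁ = (-1.7778, 0.4444).

(-1.7778, 0.4444)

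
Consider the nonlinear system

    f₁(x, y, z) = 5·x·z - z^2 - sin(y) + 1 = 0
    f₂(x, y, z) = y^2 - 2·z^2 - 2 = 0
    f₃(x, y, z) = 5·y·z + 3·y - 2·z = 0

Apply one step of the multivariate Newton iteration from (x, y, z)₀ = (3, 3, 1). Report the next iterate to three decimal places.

(2.478, 1.609, 0.164)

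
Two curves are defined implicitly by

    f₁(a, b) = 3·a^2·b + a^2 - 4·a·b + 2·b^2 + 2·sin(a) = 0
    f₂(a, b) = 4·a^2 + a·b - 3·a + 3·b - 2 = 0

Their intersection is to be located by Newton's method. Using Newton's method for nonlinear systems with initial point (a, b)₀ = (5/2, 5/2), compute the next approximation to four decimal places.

(0.8728, 2.9509)

At (5/2, 5/2): F = (41.821944, 29.2500).
Jacobian J = [[6·a·b + 2·a - 4·b + 2·cos(a), 3·a^2 - 4·a + 4·b], [8·a + b - 3, a + 3]].
At the point, J = [[30.897713, 18.7500], [19.5000, 5.5000]] (det J = -195.687580).
Solving J·Δ = −F gives Δ = (-1.6272, 0.4509).
Then the next iterate is (a, b)₁ = (0.8728, 2.9509).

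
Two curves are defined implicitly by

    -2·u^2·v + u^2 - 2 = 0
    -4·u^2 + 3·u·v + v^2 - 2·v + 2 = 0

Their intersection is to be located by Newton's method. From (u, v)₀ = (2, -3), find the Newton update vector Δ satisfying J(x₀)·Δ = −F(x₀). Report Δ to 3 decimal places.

At (2, -3): F = (26.000, -17.000).
Jacobian J = [[-4·u·v + 2·u, -2·u^2], [-8·u + 3·v, 3·u + 2·v - 2]].
At the point, J = [[28.000, -8.000], [-25.000, -2.000]] (det J = -256.000).
Solving J·Δ = −F gives Δ = (-0.734, 0.680).

(-0.734, 0.680)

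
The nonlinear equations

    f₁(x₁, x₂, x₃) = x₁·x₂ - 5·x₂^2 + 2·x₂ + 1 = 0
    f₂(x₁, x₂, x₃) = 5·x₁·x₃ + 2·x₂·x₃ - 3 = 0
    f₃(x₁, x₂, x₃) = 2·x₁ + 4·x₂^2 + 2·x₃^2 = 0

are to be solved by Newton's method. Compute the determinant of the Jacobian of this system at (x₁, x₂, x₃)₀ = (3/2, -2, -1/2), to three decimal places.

J = [[x₂, x₁ - 10·x₂ + 2, 0], [5·x₃, 2·x₃, 5·x₁ + 2·x₂], [2, 8·x₂, 4·x₃]].
At the point, J = [[-2.000, 23.500, 0.000], [-2.500, -1.000, 3.500], [2.000, -16.000, -2.000]].
det J = -69.000.

-69.000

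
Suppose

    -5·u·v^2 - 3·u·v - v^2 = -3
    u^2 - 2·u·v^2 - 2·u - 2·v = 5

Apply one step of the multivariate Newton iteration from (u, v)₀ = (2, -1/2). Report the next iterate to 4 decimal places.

(6.5000, -1.3750)

At (2, -1/2): F = (3.2500, -5.0000).
Jacobian J = [[-5·v^2 - 3·v, -10·u·v - 3·u - 2·v], [2·u - 2·v^2 - 2, -4·u·v - 2]].
At the point, J = [[0.2500, 5.0000], [1.5000, 2.0000]] (det J = -7.0000).
Solving J·Δ = −F gives Δ = (4.5000, -0.8750).
Then the next iterate is (u, v)₁ = (6.5000, -1.3750).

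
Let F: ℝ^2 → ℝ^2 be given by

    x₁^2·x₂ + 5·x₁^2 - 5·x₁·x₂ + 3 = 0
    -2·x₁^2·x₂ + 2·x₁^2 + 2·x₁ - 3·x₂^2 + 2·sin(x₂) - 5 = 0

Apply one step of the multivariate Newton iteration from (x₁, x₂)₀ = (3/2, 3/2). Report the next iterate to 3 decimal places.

(0.700, 0.886)

At (3/2, 3/2): F = (6.375, -9.00501).
Jacobian J = [[2·x₁·x₂ + 10·x₁ - 5·x₂, x₁^2 - 5·x₁], [-4·x₁·x₂ + 4·x₁ + 2, -2·x₁^2 - 6·x₂ + 2·cos(x₂)]].
At the point, J = [[12.000, -5.250], [-1.000, -13.35853]] (det J = -165.55231).
Solving J·Δ = −F gives Δ = (-0.800, -0.614).
Then the next iterate is (x₁, x₂)₁ = (0.700, 0.886).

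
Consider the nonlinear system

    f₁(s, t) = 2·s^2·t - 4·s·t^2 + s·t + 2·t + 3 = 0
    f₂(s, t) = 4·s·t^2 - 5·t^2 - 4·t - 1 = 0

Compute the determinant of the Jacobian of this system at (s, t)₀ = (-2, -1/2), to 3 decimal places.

J = [[4·s·t - 4·t^2 + t, 2·s^2 - 8·s·t + s + 2], [4·t^2, 8·s·t - 10·t - 4]].
At the point, J = [[2.500, 0.000], [1.000, 9.000]].
det J = 22.500.

22.500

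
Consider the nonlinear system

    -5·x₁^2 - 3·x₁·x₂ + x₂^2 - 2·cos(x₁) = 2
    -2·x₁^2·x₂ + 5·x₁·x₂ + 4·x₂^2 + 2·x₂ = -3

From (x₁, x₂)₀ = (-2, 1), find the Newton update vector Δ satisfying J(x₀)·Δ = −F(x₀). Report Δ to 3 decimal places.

At (-2, 1): F = (-14.16771, -9.000).
Jacobian J = [[-10·x₁ - 3·x₂ + 2·sin(x₁), -3·x₁ + 2·x₂], [-4·x₁·x₂ + 5·x₂, -2·x₁^2 + 5·x₁ + 8·x₂ + 2]].
At the point, J = [[15.18141, 8.000], [13.000, -8.000]] (det J = -225.45124).
Solving J·Δ = −F gives Δ = (0.822, 0.211).

(0.822, 0.211)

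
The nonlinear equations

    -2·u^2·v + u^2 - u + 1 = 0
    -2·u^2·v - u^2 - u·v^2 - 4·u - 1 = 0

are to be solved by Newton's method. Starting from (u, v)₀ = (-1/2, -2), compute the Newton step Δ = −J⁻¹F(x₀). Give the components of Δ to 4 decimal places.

(0.5263, -0.8158)

At (-1/2, -2): F = (2.7500, 3.7500).
Jacobian J = [[-4·u·v + 2·u - 1, -2·u^2], [-4·u·v - 2·u - v^2 - 4, -2·u^2 - 2·u·v]].
At the point, J = [[-6.0000, -0.5000], [-11.0000, -2.5000]] (det J = 9.5000).
Solving J·Δ = −F gives Δ = (0.5263, -0.8158).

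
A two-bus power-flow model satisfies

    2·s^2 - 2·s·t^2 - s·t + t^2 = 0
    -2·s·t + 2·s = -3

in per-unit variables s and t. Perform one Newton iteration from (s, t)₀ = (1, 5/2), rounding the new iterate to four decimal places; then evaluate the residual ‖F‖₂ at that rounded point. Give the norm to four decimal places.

At (1, 5/2): F = (-6.7500, 0.0000).
Jacobian J = [[4·s - 2·t^2 - t, -4·s·t - s + 2·t], [-2·t + 2, -2·s]].
At the point, J = [[-11.0000, -6.0000], [-3.0000, -2.0000]] (det J = 4.0000).
Solving J·Δ = −F gives Δ = (-3.3750, 5.0625).
Then the next iterate is (s, t)₁ = (-2.3750, 7.5625).
Re-evaluating at (-2.3750, 7.5625): F = (358.092773, 34.171875), so ‖F‖₂ = 359.7195.

359.7195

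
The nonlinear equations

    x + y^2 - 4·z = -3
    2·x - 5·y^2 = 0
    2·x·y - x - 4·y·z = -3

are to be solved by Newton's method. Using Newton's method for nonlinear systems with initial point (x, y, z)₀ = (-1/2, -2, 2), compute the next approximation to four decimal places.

At (-1/2, -2, 2): F = (-1.5000, -21.0000, 21.5000).
Jacobian J = [[1, 2·y, -4], [2, -10·y, 0], [2·y - 1, 2·x - 4·z, -4·y]].
At the point, J = [[1.0000, -4.0000, -4.0000], [2.0000, 20.0000, 0.0000], [-5.0000, -9.0000, 8.0000]] (det J = -104.0000).
Solving J·Δ = −F gives Δ = (0.5000, 1.0000, -1.2500).
Then the next iterate is (x, y, z)₁ = (0.0000, -1.0000, 0.7500).

(0.0000, -1.0000, 0.7500)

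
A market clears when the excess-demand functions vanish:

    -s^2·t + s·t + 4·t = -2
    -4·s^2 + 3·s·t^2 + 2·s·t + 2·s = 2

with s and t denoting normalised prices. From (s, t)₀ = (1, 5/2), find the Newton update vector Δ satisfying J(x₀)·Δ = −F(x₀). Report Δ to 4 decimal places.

At (1, 5/2): F = (12.0000, 19.7500).
Jacobian J = [[-2·s·t + t, -s^2 + s + 4], [-8·s + 3·t^2 + 2·t + 2, 6·s·t + 2·s]].
At the point, J = [[-2.5000, 4.0000], [17.7500, 17.0000]] (det J = -113.5000).
Solving J·Δ = −F gives Δ = (1.1013, -2.3117).

(1.1013, -2.3117)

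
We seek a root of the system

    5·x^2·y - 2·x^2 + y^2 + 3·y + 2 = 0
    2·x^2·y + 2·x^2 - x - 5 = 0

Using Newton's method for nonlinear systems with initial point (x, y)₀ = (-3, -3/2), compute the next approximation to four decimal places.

(-1.6910, -1.2525)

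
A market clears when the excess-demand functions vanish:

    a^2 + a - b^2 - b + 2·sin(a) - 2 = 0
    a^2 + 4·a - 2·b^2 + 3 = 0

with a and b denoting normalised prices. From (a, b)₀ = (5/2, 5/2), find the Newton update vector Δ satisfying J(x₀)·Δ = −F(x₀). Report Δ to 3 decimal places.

At (5/2, 5/2): F = (-0.80306, 6.750).
Jacobian J = [[2·a + 2·cos(a) + 1, -2·b - 1], [2·a + 4, -4·b]].
At the point, J = [[4.39771, -6.000], [9.000, -10.000]] (det J = 10.02287).
Solving J·Δ = −F gives Δ = (-4.842, -3.683).

(-4.842, -3.683)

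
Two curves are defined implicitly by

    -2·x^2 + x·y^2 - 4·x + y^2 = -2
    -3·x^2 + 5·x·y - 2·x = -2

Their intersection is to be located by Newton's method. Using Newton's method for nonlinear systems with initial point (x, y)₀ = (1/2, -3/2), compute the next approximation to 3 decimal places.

At (1/2, -3/2): F = (2.875, -3.500).
Jacobian J = [[-4·x + y^2 - 4, 2·x·y + 2·y], [-6·x + 5·y - 2, 5·x]].
At the point, J = [[-3.750, -4.500], [-12.500, 2.500]] (det J = -65.625).
Solving J·Δ = −F gives Δ = (-0.130, 0.748).
Then the next iterate is (x, y)₁ = (0.370, -0.752).

(0.370, -0.752)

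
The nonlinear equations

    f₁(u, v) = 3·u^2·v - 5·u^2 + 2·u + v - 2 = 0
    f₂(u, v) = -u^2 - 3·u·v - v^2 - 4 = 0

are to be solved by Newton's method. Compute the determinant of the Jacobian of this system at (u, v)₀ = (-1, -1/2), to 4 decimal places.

J = [[6·u·v - 10·u + 2, 3·u^2 + 1], [-2·u - 3·v, -3·u - 2·v]].
At the point, J = [[15.0000, 4.0000], [3.5000, 4.0000]].
det J = 46.0000.

46.0000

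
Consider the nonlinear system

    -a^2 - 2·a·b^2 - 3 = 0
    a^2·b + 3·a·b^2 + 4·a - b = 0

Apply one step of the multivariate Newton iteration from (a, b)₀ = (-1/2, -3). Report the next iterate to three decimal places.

(0.003, -3.467)

At (-1/2, -3): F = (5.750, -13.250).
Jacobian J = [[-2·a - 2·b^2, -4·a·b], [2·a·b + 3·b^2 + 4, a^2 + 6·a·b - 1]].
At the point, J = [[-17.000, -6.000], [34.000, 8.250]] (det J = 63.750).
Solving J·Δ = −F gives Δ = (0.503, -0.467).
Then the next iterate is (a, b)₁ = (0.003, -3.467).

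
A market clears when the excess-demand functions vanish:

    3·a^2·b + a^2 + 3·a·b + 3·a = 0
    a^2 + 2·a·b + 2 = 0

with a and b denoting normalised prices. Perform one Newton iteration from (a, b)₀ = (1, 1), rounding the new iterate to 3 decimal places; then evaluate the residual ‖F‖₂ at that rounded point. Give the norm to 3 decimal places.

286.087

At (1, 1): F = (10.000, 5.000).
Jacobian J = [[6·a·b + 2·a + 3·b + 3, 3·a^2 + 3·a], [2·a + 2·b, 2·a]].
At the point, J = [[14.000, 6.000], [4.000, 2.000]] (det J = 4.000).
Solving J·Δ = −F gives Δ = (2.500, -7.500).
Then the next iterate is (a, b)₁ = (3.500, -6.500).
Re-evaluating at (3.500, -6.500): F = (-284.375, -31.250), so ‖F‖₂ = 286.087.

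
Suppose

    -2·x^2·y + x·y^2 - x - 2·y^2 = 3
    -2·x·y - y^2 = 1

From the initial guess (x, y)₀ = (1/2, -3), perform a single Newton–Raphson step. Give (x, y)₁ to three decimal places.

(1.447, -2.737)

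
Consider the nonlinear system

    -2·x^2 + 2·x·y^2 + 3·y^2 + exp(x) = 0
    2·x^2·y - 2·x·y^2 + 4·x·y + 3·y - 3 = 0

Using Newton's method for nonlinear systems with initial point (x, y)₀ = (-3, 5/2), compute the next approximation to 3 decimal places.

At (-3, 5/2): F = (-36.70021, 57.000).
Jacobian J = [[-4·x + 2·y^2 + exp(x), 4·x·y + 6·y], [4·x·y - 2·y^2 + 4·y, 2·x^2 - 4·x·y + 4·x + 3]].
At the point, J = [[24.54979, -15.000], [-32.500, 39.000]] (det J = 469.94170).
Solving J·Δ = −F gives Δ = (1.226, -0.440).
Then the next iterate is (x, y)₁ = (-1.774, 2.060).

(-1.774, 2.060)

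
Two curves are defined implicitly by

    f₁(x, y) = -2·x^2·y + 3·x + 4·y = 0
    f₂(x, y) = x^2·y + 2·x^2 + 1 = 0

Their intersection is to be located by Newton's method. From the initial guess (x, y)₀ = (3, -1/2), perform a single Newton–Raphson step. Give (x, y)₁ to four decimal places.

(1.3237, -0.4348)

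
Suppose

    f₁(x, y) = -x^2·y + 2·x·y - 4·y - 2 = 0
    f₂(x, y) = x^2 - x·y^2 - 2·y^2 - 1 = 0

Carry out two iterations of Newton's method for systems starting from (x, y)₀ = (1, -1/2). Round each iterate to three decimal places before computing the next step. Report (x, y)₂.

(1.537, -0.618)

At (1, -1/2): F = (-0.500, -0.750).
Jacobian J = [[-2·x·y + 2·y, -x^2 + 2·x - 4], [2·x - y^2, -2·x·y - 4·y]].
At the point, J = [[0.000, -3.000], [1.750, 3.000]] (det J = 5.250).
Solving J·Δ = −F gives Δ = (0.714, -0.167).
Then the next iterate is (x, y)₁ = (1.714, -0.667).
Round to (1.714, -0.667) and repeat: F = (0.34103, 0.28548), J = [[0.95248, -3.50980], [2.98311, 4.95448]].
Δ = (-0.177, 0.049), so (x, y)₂ = (1.537, -0.618).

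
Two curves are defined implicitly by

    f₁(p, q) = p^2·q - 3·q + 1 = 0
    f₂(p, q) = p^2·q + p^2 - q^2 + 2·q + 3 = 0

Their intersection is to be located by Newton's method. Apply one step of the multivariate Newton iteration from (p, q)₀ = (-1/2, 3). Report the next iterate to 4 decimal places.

At (-1/2, 3): F = (-7.2500, 1.0000).
Jacobian J = [[2·p·q, p^2 - 3], [2·p·q + 2·p, p^2 - 2·q + 2]].
At the point, J = [[-3.0000, -2.7500], [-4.0000, -3.7500]] (det J = 0.2500).
Solving J·Δ = −F gives Δ = (-119.7500, 128.0000).
Then the next iterate is (p, q)₁ = (-120.2500, 131.0000).

(-120.2500, 131.0000)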